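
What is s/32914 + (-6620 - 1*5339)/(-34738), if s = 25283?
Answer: 317974845/285841633 ≈ 1.1124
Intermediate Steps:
s/32914 + (-6620 - 1*5339)/(-34738) = 25283/32914 + (-6620 - 1*5339)/(-34738) = 25283*(1/32914) + (-6620 - 5339)*(-1/34738) = 25283/32914 - 11959*(-1/34738) = 25283/32914 + 11959/34738 = 317974845/285841633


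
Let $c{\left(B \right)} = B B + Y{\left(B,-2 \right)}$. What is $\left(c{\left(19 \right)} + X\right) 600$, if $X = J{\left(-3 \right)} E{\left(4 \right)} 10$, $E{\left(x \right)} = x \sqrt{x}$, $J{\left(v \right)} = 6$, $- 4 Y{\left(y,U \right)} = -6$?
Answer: $505500$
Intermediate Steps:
$Y{\left(y,U \right)} = \frac{3}{2}$ ($Y{\left(y,U \right)} = \left(- \frac{1}{4}\right) \left(-6\right) = \frac{3}{2}$)
$E{\left(x \right)} = x^{\frac{3}{2}}$
$c{\left(B \right)} = \frac{3}{2} + B^{2}$ ($c{\left(B \right)} = B B + \frac{3}{2} = B^{2} + \frac{3}{2} = \frac{3}{2} + B^{2}$)
$X = 480$ ($X = 6 \cdot 4^{\frac{3}{2}} \cdot 10 = 6 \cdot 8 \cdot 10 = 48 \cdot 10 = 480$)
$\left(c{\left(19 \right)} + X\right) 600 = \left(\left(\frac{3}{2} + 19^{2}\right) + 480\right) 600 = \left(\left(\frac{3}{2} + 361\right) + 480\right) 600 = \left(\frac{725}{2} + 480\right) 600 = \frac{1685}{2} \cdot 600 = 505500$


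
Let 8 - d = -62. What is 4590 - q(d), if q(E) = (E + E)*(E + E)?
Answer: -15010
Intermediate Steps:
d = 70 (d = 8 - 1*(-62) = 8 + 62 = 70)
q(E) = 4*E**2 (q(E) = (2*E)*(2*E) = 4*E**2)
4590 - q(d) = 4590 - 4*70**2 = 4590 - 4*4900 = 4590 - 1*19600 = 4590 - 19600 = -15010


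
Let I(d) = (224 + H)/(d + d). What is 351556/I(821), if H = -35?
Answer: 577254952/189 ≈ 3.0543e+6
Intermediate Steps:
I(d) = 189/(2*d) (I(d) = (224 - 35)/(d + d) = 189/((2*d)) = 189*(1/(2*d)) = 189/(2*d))
351556/I(821) = 351556/(((189/2)/821)) = 351556/(((189/2)*(1/821))) = 351556/(189/1642) = 351556*(1642/189) = 577254952/189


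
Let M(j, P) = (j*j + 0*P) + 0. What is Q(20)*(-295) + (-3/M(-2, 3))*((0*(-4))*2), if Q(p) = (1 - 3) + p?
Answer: -5310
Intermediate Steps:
M(j, P) = j² (M(j, P) = (j² + 0) + 0 = j² + 0 = j²)
Q(p) = -2 + p
Q(20)*(-295) + (-3/M(-2, 3))*((0*(-4))*2) = (-2 + 20)*(-295) + (-3/((-2)²))*((0*(-4))*2) = 18*(-295) + (-3/4)*(0*2) = -5310 - 3*¼*0 = -5310 - ¾*0 = -5310 + 0 = -5310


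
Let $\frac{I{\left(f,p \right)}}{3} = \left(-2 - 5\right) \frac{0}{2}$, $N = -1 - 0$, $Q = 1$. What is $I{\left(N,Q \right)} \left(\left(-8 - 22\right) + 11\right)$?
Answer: $0$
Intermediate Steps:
$N = -1$ ($N = -1 + 0 = -1$)
$I{\left(f,p \right)} = 0$ ($I{\left(f,p \right)} = 3 \left(-2 - 5\right) \frac{0}{2} = 3 \left(-2 - 5\right) 0 \cdot \frac{1}{2} = 3 \left(\left(-7\right) 0\right) = 3 \cdot 0 = 0$)
$I{\left(N,Q \right)} \left(\left(-8 - 22\right) + 11\right) = 0 \left(\left(-8 - 22\right) + 11\right) = 0 \left(-30 + 11\right) = 0 \left(-19\right) = 0$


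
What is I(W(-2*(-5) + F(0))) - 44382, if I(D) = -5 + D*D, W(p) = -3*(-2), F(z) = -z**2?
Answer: -44351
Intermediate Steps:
W(p) = 6
I(D) = -5 + D**2
I(W(-2*(-5) + F(0))) - 44382 = (-5 + 6**2) - 44382 = (-5 + 36) - 44382 = 31 - 44382 = -44351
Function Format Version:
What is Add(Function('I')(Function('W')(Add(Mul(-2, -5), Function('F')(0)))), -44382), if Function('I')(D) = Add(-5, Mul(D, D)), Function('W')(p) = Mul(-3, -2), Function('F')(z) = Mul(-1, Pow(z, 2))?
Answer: -44351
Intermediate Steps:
Function('W')(p) = 6
Function('I')(D) = Add(-5, Pow(D, 2))
Add(Function('I')(Function('W')(Add(Mul(-2, -5), Function('F')(0)))), -44382) = Add(Add(-5, Pow(6, 2)), -44382) = Add(Add(-5, 36), -44382) = Add(31, -44382) = -44351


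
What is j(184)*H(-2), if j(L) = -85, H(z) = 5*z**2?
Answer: -1700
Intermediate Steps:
j(184)*H(-2) = -425*(-2)**2 = -425*4 = -85*20 = -1700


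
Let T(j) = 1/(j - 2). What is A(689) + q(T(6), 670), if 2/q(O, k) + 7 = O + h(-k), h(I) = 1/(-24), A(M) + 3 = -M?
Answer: -112844/163 ≈ -692.29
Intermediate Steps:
A(M) = -3 - M
T(j) = 1/(-2 + j)
h(I) = -1/24
q(O, k) = 2/(-169/24 + O) (q(O, k) = 2/(-7 + (O - 1/24)) = 2/(-7 + (-1/24 + O)) = 2/(-169/24 + O))
A(689) + q(T(6), 670) = (-3 - 1*689) + 48/(-169 + 24/(-2 + 6)) = (-3 - 689) + 48/(-169 + 24/4) = -692 + 48/(-169 + 24*(¼)) = -692 + 48/(-169 + 6) = -692 + 48/(-163) = -692 + 48*(-1/163) = -692 - 48/163 = -112844/163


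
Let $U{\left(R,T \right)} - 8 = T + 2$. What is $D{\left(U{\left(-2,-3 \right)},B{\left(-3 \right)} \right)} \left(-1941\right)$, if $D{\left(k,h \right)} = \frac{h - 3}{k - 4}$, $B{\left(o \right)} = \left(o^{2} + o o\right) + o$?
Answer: $-7764$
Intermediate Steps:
$B{\left(o \right)} = o + 2 o^{2}$ ($B{\left(o \right)} = \left(o^{2} + o^{2}\right) + o = 2 o^{2} + o = o + 2 o^{2}$)
$U{\left(R,T \right)} = 10 + T$ ($U{\left(R,T \right)} = 8 + \left(T + 2\right) = 8 + \left(2 + T\right) = 10 + T$)
$D{\left(k,h \right)} = \frac{-3 + h}{-4 + k}$
$D{\left(U{\left(-2,-3 \right)},B{\left(-3 \right)} \right)} \left(-1941\right) = \frac{-3 - 3 \left(1 + 2 \left(-3\right)\right)}{-4 + \left(10 - 3\right)} \left(-1941\right) = \frac{-3 - 3 \left(1 - 6\right)}{-4 + 7} \left(-1941\right) = \frac{-3 - -15}{3} \left(-1941\right) = \frac{-3 + 15}{3} \left(-1941\right) = \frac{1}{3} \cdot 12 \left(-1941\right) = 4 \left(-1941\right) = -7764$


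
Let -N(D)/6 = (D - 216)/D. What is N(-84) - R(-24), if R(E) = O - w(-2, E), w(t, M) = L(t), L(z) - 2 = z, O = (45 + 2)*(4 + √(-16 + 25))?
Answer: -2453/7 ≈ -350.43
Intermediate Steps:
O = 329 (O = 47*(4 + √9) = 47*(4 + 3) = 47*7 = 329)
L(z) = 2 + z
w(t, M) = 2 + t
N(D) = -6*(-216 + D)/D (N(D) = -6*(D - 216)/D = -6*(-216 + D)/D)
R(E) = 329 (R(E) = 329 - (2 - 2) = 329 - 1*0 = 329 + 0 = 329)
N(-84) - R(-24) = (-6 + 1296/(-84)) - 1*329 = (-6 + 1296*(-1/84)) - 329 = (-6 - 108/7) - 329 = -150/7 - 329 = -2453/7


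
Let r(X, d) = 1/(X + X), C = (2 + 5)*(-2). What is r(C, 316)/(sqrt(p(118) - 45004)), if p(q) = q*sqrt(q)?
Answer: I*sqrt(2)/(56*sqrt(22502 - 59*sqrt(118))) ≈ 0.0001708*I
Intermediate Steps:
C = -14 (C = 7*(-2) = -14)
p(q) = q**(3/2)
r(X, d) = 1/(2*X)
r(C, 316)/(sqrt(p(118) - 45004)) = ((1/2)/(-14))/(sqrt(118**(3/2) - 45004)) = ((1/2)*(-1/14))/(sqrt(118*sqrt(118) - 45004)) = -1/(28*sqrt(-45004 + 118*sqrt(118)))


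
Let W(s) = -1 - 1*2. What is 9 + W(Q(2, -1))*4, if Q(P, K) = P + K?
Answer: -3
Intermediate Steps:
Q(P, K) = K + P
W(s) = -3 (W(s) = -1 - 2 = -3)
9 + W(Q(2, -1))*4 = 9 - 3*4 = 9 - 12 = -3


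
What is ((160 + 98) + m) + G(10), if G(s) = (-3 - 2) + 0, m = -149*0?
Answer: 253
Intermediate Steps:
m = 0
G(s) = -5 (G(s) = -5 + 0 = -5)
((160 + 98) + m) + G(10) = ((160 + 98) + 0) - 5 = (258 + 0) - 5 = 258 - 5 = 253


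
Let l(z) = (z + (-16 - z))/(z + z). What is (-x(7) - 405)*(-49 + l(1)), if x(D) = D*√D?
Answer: 23085 + 399*√7 ≈ 24141.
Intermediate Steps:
l(z) = -8/z (l(z) = -16*1/(2*z) = -8/z)
x(D) = D^(3/2)
(-x(7) - 405)*(-49 + l(1)) = (-7^(3/2) - 405)*(-49 - 8/1) = (-7*√7 - 405)*(-49 - 8*1) = (-7*√7 - 405)*(-49 - 8) = (-405 - 7*√7)*(-57) = 23085 + 399*√7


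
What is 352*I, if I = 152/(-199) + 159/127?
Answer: 4342624/25273 ≈ 171.83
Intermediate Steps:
I = 12337/25273 (I = 152*(-1/199) + 159*(1/127) = -152/199 + 159/127 = 12337/25273 ≈ 0.48815)
352*I = 352*(12337/25273) = 4342624/25273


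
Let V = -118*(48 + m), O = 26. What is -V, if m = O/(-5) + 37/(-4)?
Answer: 39589/10 ≈ 3958.9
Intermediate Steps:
m = -289/20 (m = 26/(-5) + 37/(-4) = 26*(-⅕) + 37*(-¼) = -26/5 - 37/4 = -289/20 ≈ -14.450)
V = -39589/10 (V = -118*(48 - 289/20) = -118*671/20 = -39589/10 ≈ -3958.9)
-V = -1*(-39589/10) = 39589/10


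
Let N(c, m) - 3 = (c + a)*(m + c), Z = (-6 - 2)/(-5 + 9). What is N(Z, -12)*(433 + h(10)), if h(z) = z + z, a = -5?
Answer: 45753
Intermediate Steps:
h(z) = 2*z
Z = -2 (Z = -8/4 = -8*¼ = -2)
N(c, m) = 3 + (-5 + c)*(c + m) (N(c, m) = 3 + (c - 5)*(m + c) = 3 + (-5 + c)*(c + m))
N(Z, -12)*(433 + h(10)) = (3 + (-2)² - 5*(-2) - 5*(-12) - 2*(-12))*(433 + 2*10) = (3 + 4 + 10 + 60 + 24)*(433 + 20) = 101*453 = 45753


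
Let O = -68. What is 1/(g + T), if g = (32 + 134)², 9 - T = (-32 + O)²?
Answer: 1/17565 ≈ 5.6931e-5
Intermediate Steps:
T = -9991 (T = 9 - (-32 - 68)² = 9 - 1*(-100)² = 9 - 1*10000 = 9 - 10000 = -9991)
g = 27556 (g = 166² = 27556)
1/(g + T) = 1/(27556 - 9991) = 1/17565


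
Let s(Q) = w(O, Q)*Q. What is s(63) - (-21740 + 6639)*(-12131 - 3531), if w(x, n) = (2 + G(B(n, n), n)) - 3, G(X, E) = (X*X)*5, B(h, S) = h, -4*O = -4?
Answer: -235261690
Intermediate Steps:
O = 1 (O = -¼*(-4) = 1)
G(X, E) = 5*X² (G(X, E) = X²*5 = 5*X²)
w(x, n) = -1 + 5*n² (w(x, n) = (2 + 5*n²) - 3 = -1 + 5*n²)
s(Q) = Q*(-1 + 5*Q²) (s(Q) = (-1 + 5*Q²)*Q = Q*(-1 + 5*Q²))
s(63) - (-21740 + 6639)*(-12131 - 3531) = (-1*63 + 5*63³) - (-21740 + 6639)*(-12131 - 3531) = (-63 + 5*250047) - (-15101)*(-15662) = (-63 + 1250235) - 1*236511862 = 1250172 - 236511862 = -235261690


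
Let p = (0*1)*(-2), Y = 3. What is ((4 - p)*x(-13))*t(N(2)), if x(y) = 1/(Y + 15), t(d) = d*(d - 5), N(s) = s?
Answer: -4/3 ≈ -1.3333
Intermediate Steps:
t(d) = d*(-5 + d)
x(y) = 1/18 (x(y) = 1/(3 + 15) = 1/18)
p = 0 (p = 0*(-2) = 0)
((4 - p)*x(-13))*t(N(2)) = ((4 - 1*0)*(1/18))*(2*(-5 + 2)) = ((4 + 0)*(1/18))*(2*(-3)) = (4*(1/18))*(-6) = (2/9)*(-6) = -4/3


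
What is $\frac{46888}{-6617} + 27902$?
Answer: $\frac{184580646}{6617} \approx 27895.0$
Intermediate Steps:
$\frac{46888}{-6617} + 27902 = 46888 \left(- \frac{1}{6617}\right) + 27902 = - \frac{46888}{6617} + 27902 = \frac{184580646}{6617}$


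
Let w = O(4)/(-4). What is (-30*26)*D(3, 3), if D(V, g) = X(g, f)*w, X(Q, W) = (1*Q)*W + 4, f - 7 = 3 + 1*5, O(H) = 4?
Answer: 38220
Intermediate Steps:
w = -1 (w = 4/(-4) = 4*(-¼) = -1)
f = 15 (f = 7 + (3 + 1*5) = 7 + (3 + 5) = 7 + 8 = 15)
X(Q, W) = 4 + Q*W (X(Q, W) = Q*W + 4 = 4 + Q*W)
D(V, g) = -4 - 15*g (D(V, g) = (4 + g*15)*(-1) = (4 + 15*g)*(-1) = -4 - 15*g)
(-30*26)*D(3, 3) = (-30*26)*(-4 - 15*3) = -780*(-4 - 45) = -780*(-49) = 38220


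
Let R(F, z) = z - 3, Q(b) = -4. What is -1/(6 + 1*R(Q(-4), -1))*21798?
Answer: -10899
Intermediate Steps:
R(F, z) = -3 + z
-1/(6 + 1*R(Q(-4), -1))*21798 = -1/(6 + 1*(-3 - 1))*21798 = -1/(6 + 1*(-4))*21798 = -1/(6 - 4)*21798 = -1/2*21798 = -1*½*21798 = -½*21798 = -10899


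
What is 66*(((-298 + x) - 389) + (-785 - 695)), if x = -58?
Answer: -146850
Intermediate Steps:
66*(((-298 + x) - 389) + (-785 - 695)) = 66*(((-298 - 58) - 389) + (-785 - 695)) = 66*((-356 - 389) - 1480) = 66*(-745 - 1480) = 66*(-2225) = -146850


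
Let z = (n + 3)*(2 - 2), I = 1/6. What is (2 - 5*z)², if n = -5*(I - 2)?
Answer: 4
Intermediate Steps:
I = ⅙ ≈ 0.16667
n = 55/6 (n = -5*(⅙ - 2) = -5*(-11/6) = 55/6 ≈ 9.1667)
z = 0 (z = (55/6 + 3)*(2 - 2) = (73/6)*0 = 0)
(2 - 5*z)² = (2 - 5*0)² = (2 + 0)² = 2² = 4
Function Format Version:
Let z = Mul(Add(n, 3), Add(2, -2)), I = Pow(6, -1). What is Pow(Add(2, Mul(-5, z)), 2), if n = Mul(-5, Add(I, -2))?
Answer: 4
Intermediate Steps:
I = Rational(1, 6) ≈ 0.16667
n = Rational(55, 6) (n = Mul(-5, Add(Rational(1, 6), -2)) = Mul(-5, Rational(-11, 6)) = Rational(55, 6) ≈ 9.1667)
z = 0 (z = Mul(Add(Rational(55, 6), 3), Add(2, -2)) = Mul(Rational(73, 6), 0) = 0)
Pow(Add(2, Mul(-5, z)), 2) = Pow(Add(2, Mul(-5, 0)), 2) = Pow(Add(2, 0), 2) = Pow(2, 2) = 4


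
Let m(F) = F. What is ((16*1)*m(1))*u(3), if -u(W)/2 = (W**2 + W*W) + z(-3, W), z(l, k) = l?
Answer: -480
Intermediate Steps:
u(W) = 6 - 4*W**2 (u(W) = -2*((W**2 + W*W) - 3) = -2*((W**2 + W**2) - 3) = -2*(2*W**2 - 3) = -2*(-3 + 2*W**2) = 6 - 4*W**2)
((16*1)*m(1))*u(3) = ((16*1)*1)*(6 - 4*3**2) = (16*1)*(6 - 4*9) = 16*(6 - 36) = 16*(-30) = -480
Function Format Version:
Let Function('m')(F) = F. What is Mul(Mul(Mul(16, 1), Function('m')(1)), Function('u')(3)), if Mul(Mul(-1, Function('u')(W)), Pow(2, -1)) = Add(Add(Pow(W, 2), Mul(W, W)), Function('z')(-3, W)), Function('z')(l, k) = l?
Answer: -480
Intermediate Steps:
Function('u')(W) = Add(6, Mul(-4, Pow(W, 2))) (Function('u')(W) = Mul(-2, Add(Add(Pow(W, 2), Mul(W, W)), -3)) = Mul(-2, Add(Add(Pow(W, 2), Pow(W, 2)), -3)) = Mul(-2, Add(Mul(2, Pow(W, 2)), -3)) = Mul(-2, Add(-3, Mul(2, Pow(W, 2)))) = Add(6, Mul(-4, Pow(W, 2))))
Mul(Mul(Mul(16, 1), Function('m')(1)), Function('u')(3)) = Mul(Mul(Mul(16, 1), 1), Add(6, Mul(-4, Pow(3, 2)))) = Mul(Mul(16, 1), Add(6, Mul(-4, 9))) = Mul(16, Add(6, -36)) = Mul(16, -30) = -480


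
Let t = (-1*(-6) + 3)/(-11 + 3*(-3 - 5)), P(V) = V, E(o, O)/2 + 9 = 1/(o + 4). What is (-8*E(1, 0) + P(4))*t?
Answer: -6516/175 ≈ -37.234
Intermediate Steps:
E(o, O) = -18 + 2/(4 + o) (E(o, O) = -18 + 2/(o + 4) = -18 + 2/(4 + o))
t = -9/35 (t = (6 + 3)/(-11 + 3*(-8)) = 9/(-11 - 24) = 9/(-35) = 9*(-1/35) = -9/35 ≈ -0.25714)
(-8*E(1, 0) + P(4))*t = (-16*(-35 - 9*1)/(4 + 1) + 4)*(-9/35) = (-16*(-35 - 9)/5 + 4)*(-9/35) = (-16*(-44)/5 + 4)*(-9/35) = (-8*(-88/5) + 4)*(-9/35) = (704/5 + 4)*(-9/35) = (724/5)*(-9/35) = -6516/175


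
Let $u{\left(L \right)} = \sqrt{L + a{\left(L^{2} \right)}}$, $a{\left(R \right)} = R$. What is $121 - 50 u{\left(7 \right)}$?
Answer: $121 - 100 \sqrt{14} \approx -253.17$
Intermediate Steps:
$u{\left(L \right)} = \sqrt{L + L^{2}}$
$121 - 50 u{\left(7 \right)} = 121 - 50 \sqrt{7 \left(1 + 7\right)} = 121 - 50 \sqrt{7 \cdot 8} = 121 - 50 \sqrt{56} = 121 - 50 \cdot 2 \sqrt{14} = 121 - 100 \sqrt{14}$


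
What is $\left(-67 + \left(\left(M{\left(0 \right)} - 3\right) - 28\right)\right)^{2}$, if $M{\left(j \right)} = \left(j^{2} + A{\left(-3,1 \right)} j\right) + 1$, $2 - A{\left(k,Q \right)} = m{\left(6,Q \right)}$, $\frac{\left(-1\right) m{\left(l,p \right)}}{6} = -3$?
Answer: $9409$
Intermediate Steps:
$m{\left(l,p \right)} = 18$ ($m{\left(l,p \right)} = \left(-6\right) \left(-3\right) = 18$)
$A{\left(k,Q \right)} = -16$ ($A{\left(k,Q \right)} = 2 - 18 = -16$)
$M{\left(j \right)} = 1 + j^{2} - 16 j$ ($M{\left(j \right)} = \left(j^{2} - 16 j\right) + 1 = 1 + j^{2} - 16 j$)
$\left(-67 + \left(\left(M{\left(0 \right)} - 3\right) - 28\right)\right)^{2} = \left(-67 - 30\right)^{2} = \left(-97\right)^{2} = 9409$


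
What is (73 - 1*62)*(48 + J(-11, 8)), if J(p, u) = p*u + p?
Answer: -561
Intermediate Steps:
J(p, u) = p + p*u
(73 - 1*62)*(48 + J(-11, 8)) = (73 - 1*62)*(48 - 11*(1 + 8)) = (73 - 62)*(48 - 11*9) = 11*(48 - 99) = 11*(-51) = -561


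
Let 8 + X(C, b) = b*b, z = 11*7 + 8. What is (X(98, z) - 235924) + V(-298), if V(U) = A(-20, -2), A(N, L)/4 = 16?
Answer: -228643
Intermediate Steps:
A(N, L) = 64 (A(N, L) = 4*16 = 64)
V(U) = 64
z = 85 (z = 77 + 8 = 85)
X(C, b) = -8 + b² (X(C, b) = -8 + b*b = -8 + b²)
(X(98, z) - 235924) + V(-298) = ((-8 + 85²) - 235924) + 64 = ((-8 + 7225) - 235924) + 64 = (7217 - 235924) + 64 = -228707 + 64 = -228643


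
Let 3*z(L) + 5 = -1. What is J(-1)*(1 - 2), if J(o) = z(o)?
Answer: 2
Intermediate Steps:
z(L) = -2 (z(L) = -5/3 + (⅓)*(-1) = -5/3 - ⅓ = -2)
J(o) = -2
J(-1)*(1 - 2) = -2*(1 - 2) = -2*(-1) = 2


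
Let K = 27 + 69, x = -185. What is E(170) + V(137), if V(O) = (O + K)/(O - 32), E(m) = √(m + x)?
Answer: 233/105 + I*√15 ≈ 2.219 + 3.873*I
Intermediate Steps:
K = 96
E(m) = √(-185 + m) (E(m) = √(m - 185) = √(-185 + m))
V(O) = (96 + O)/(-32 + O) (V(O) = (O + 96)/(O - 32) = (96 + O)/(-32 + O))
E(170) + V(137) = √(-185 + 170) + (96 + 137)/(-32 + 137) = √(-15) + 233/105 = I*√15 + (1/105)*233 = I*√15 + 233/105 = 233/105 + I*√15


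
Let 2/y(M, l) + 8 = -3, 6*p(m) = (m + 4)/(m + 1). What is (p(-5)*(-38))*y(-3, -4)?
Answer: 19/66 ≈ 0.28788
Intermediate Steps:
p(m) = (4 + m)/(6*(1 + m)) (p(m) = ((m + 4)/(m + 1))/6 = ((4 + m)/(1 + m))/6 = (4 + m)/(6*(1 + m)))
y(M, l) = -2/11 (y(M, l) = 2/(-8 - 3) = 2/(-11) = 2*(-1/11) = -2/11)
(p(-5)*(-38))*y(-3, -4) = (((4 - 5)/(6*(1 - 5)))*(-38))*(-2/11) = (((1/6)*(-1)/(-4))*(-38))*(-2/11) = (((1/6)*(-1/4)*(-1))*(-38))*(-2/11) = ((1/24)*(-38))*(-2/11) = -19/12*(-2/11) = 19/66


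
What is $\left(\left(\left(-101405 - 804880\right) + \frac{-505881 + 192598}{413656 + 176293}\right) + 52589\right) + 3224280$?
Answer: $\frac{1398523346933}{589949} \approx 2.3706 \cdot 10^{6}$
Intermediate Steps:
$\left(\left(\left(-101405 - 804880\right) + \frac{-505881 + 192598}{413656 + 176293}\right) + 52589\right) + 3224280 = \left(\left(-906285 - \frac{313283}{589949}\right) + 52589\right) + 3224280 = \left(- \frac{534662242748}{589949} + 52589\right) + 3224280 = - \frac{503637414787}{589949} + 3224280 = \frac{1398523346933}{589949}$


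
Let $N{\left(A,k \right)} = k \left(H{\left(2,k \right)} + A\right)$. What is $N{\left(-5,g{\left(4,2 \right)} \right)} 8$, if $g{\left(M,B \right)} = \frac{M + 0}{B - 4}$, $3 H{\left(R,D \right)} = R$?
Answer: $\frac{208}{3} \approx 69.333$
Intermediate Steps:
$H{\left(R,D \right)} = \frac{R}{3}$
$g{\left(M,B \right)} = \frac{M}{-4 + B}$
$N{\left(A,k \right)} = k \left(\frac{2}{3} + A\right)$ ($N{\left(A,k \right)} = k \left(\frac{1}{3} \cdot 2 + A\right) = k \left(\frac{2}{3} + A\right)$)
$N{\left(-5,g{\left(4,2 \right)} \right)} 8 = \frac{\frac{4}{-4 + 2} \left(2 + 3 \left(-5\right)\right)}{3} \cdot 8 = \frac{\frac{4}{-2} \left(2 - 15\right)}{3} \cdot 8 = \frac{1}{3} \cdot 4 \left(- \frac{1}{2}\right) \left(-13\right) 8 = \frac{1}{3} \left(-2\right) \left(-13\right) 8 = \frac{26}{3} \cdot 8 = \frac{208}{3}$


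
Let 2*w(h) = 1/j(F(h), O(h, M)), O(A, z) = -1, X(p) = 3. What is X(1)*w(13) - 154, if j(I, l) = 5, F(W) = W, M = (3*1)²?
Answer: -1537/10 ≈ -153.70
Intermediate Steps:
M = 9 (M = 3² = 9)
w(h) = ⅒ (w(h) = (½)/5 = (½)*(⅕) = ⅒)
X(1)*w(13) - 154 = 3*(⅒) - 154 = 3/10 - 154 = -1537/10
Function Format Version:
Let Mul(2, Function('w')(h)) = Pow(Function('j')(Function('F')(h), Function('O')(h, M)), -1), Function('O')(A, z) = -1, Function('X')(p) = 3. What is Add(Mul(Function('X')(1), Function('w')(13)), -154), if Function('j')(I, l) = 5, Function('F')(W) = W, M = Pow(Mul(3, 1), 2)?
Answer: Rational(-1537, 10) ≈ -153.70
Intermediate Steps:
M = 9 (M = Pow(3, 2) = 9)
Function('w')(h) = Rational(1, 10) (Function('w')(h) = Mul(Rational(1, 2), Pow(5, -1)) = Mul(Rational(1, 2), Rational(1, 5)) = Rational(1, 10))
Add(Mul(Function('X')(1), Function('w')(13)), -154) = Add(Mul(3, Rational(1, 10)), -154) = Add(Rational(3, 10), -154) = Rational(-1537, 10)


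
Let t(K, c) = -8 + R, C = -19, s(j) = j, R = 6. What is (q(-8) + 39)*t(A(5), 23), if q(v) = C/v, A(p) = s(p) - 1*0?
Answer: -331/4 ≈ -82.750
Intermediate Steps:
A(p) = p (A(p) = p - 1*0 = p + 0 = p)
t(K, c) = -2 (t(K, c) = -8 + 6 = -2)
q(v) = -19/v
(q(-8) + 39)*t(A(5), 23) = (-19/(-8) + 39)*(-2) = (-19*(-⅛) + 39)*(-2) = (19/8 + 39)*(-2) = (331/8)*(-2) = -331/4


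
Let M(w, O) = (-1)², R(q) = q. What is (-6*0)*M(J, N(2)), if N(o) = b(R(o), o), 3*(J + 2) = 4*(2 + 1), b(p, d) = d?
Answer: 0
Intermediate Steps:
J = 2 (J = -2 + (4*(2 + 1))/3 = -2 + (4*3)/3 = -2 + (⅓)*12 = -2 + 4 = 2)
N(o) = o
M(w, O) = 1
(-6*0)*M(J, N(2)) = -6*0*1 = 0*1 = 0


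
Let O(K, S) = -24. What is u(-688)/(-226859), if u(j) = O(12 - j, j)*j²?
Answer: 11360256/226859 ≈ 50.076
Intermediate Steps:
u(j) = -24*j²
u(-688)/(-226859) = -24*(-688)²/(-226859) = -24*473344*(-1/226859) = -11360256*(-1/226859) = 11360256/226859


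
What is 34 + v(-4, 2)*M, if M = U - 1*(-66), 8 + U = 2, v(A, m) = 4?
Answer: 274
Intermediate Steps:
U = -6 (U = -8 + 2 = -6)
M = 60 (M = -6 - 1*(-66) = -6 + 66 = 60)
34 + v(-4, 2)*M = 34 + 4*60 = 34 + 240 = 274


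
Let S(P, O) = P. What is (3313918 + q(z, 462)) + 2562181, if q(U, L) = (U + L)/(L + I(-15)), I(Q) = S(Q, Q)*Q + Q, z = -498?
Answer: 329061541/56 ≈ 5.8761e+6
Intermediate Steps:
I(Q) = Q + Q² (I(Q) = Q*Q + Q = Q² + Q = Q + Q²)
q(U, L) = (L + U)/(210 + L) (q(U, L) = (U + L)/(L - 15*(1 - 15)) = (L + U)/(L - 15*(-14)) = (L + U)/(L + 210) = (L + U)/(210 + L))
(3313918 + q(z, 462)) + 2562181 = (3313918 + (462 - 498)/(210 + 462)) + 2562181 = (3313918 - 36/672) + 2562181 = (3313918 + (1/672)*(-36)) + 2562181 = (3313918 - 3/56) + 2562181 = 185579405/56 + 2562181 = 329061541/56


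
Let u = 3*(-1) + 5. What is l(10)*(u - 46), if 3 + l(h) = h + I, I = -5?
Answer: -88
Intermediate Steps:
u = 2 (u = -3 + 5 = 2)
l(h) = -8 + h (l(h) = -3 + (h - 5) = -3 + (-5 + h) = -8 + h)
l(10)*(u - 46) = (-8 + 10)*(2 - 46) = 2*(-44) = -88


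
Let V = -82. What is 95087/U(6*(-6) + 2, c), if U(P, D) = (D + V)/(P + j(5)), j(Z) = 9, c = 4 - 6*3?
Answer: 2377175/96 ≈ 24762.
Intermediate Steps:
c = -14 (c = 4 - 18 = -14)
U(P, D) = (-82 + D)/(9 + P) (U(P, D) = (D - 82)/(P + 9) = (-82 + D)/(9 + P))
95087/U(6*(-6) + 2, c) = 95087/(((-82 - 14)/(9 + (6*(-6) + 2)))) = 95087/((-96/(9 + (-36 + 2)))) = 95087/((-96/(9 - 34))) = 95087/((-96/(-25))) = 95087/((-1/25*(-96))) = 95087/(96/25) = 95087*(25/96) = 2377175/96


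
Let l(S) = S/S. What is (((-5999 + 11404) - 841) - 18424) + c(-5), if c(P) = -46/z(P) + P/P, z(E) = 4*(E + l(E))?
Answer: -110849/8 ≈ -13856.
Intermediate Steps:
l(S) = 1
z(E) = 4 + 4*E (z(E) = 4*(E + 1) = 4*(1 + E) = 4 + 4*E)
c(P) = 1 - 46/(4 + 4*P) (c(P) = -46/(4 + 4*P) + P/P = -46/(4 + 4*P) + 1 = 1 - 46/(4 + 4*P))
(((-5999 + 11404) - 841) - 18424) + c(-5) = (((-5999 + 11404) - 841) - 18424) + (-21/2 - 5)/(1 - 5) = ((5405 - 841) - 18424) - 31/2/(-4) = (4564 - 18424) - 1/4*(-31/2) = -13860 + 31/8 = -110849/8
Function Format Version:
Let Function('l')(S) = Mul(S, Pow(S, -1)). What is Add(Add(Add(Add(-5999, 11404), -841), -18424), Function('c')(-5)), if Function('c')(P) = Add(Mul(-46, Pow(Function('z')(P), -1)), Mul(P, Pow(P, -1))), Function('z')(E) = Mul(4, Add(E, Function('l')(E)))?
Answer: Rational(-110849, 8) ≈ -13856.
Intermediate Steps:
Function('l')(S) = 1
Function('z')(E) = Add(4, Mul(4, E)) (Function('z')(E) = Mul(4, Add(E, 1)) = Mul(4, Add(1, E)) = Add(4, Mul(4, E)))
Function('c')(P) = Add(1, Mul(-46, Pow(Add(4, Mul(4, P)), -1))) (Function('c')(P) = Add(Mul(-46, Pow(Add(4, Mul(4, P)), -1)), Mul(P, Pow(P, -1))) = Add(Mul(-46, Pow(Add(4, Mul(4, P)), -1)), 1) = Add(1, Mul(-46, Pow(Add(4, Mul(4, P)), -1))))
Add(Add(Add(Add(-5999, 11404), -841), -18424), Function('c')(-5)) = Add(Add(Add(Add(-5999, 11404), -841), -18424), Mul(Pow(Add(1, -5), -1), Add(Rational(-21, 2), -5))) = Add(Add(Add(5405, -841), -18424), Mul(Pow(-4, -1), Rational(-31, 2))) = Add(Add(4564, -18424), Mul(Rational(-1, 4), Rational(-31, 2))) = Add(-13860, Rational(31, 8)) = Rational(-110849, 8)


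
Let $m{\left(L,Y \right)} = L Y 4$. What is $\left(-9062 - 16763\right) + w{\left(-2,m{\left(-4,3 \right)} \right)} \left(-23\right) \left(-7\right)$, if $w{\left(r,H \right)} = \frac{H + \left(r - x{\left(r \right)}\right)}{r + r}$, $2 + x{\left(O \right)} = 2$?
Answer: $- \frac{47625}{2} \approx -23813.0$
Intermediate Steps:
$m{\left(L,Y \right)} = 4 L Y$
$x{\left(O \right)} = 0$ ($x{\left(O \right)} = -2 + 2 = 0$)
$w{\left(r,H \right)} = \frac{H + r}{2 r}$ ($w{\left(r,H \right)} = \frac{H + \left(r - 0\right)}{r + r} = \frac{H + \left(r + 0\right)}{2 r} = \left(H + r\right) \frac{1}{2 r} = \frac{H + r}{2 r}$)
$\left(-9062 - 16763\right) + w{\left(-2,m{\left(-4,3 \right)} \right)} \left(-23\right) \left(-7\right) = \left(-9062 - 16763\right) + \frac{4 \left(-4\right) 3 - 2}{2 \left(-2\right)} \left(-23\right) \left(-7\right) = -25825 + \frac{1}{2} \left(- \frac{1}{2}\right) \left(-48 - 2\right) \left(-23\right) \left(-7\right) = -25825 + \frac{1}{2} \left(- \frac{1}{2}\right) \left(-50\right) \left(-23\right) \left(-7\right) = -25825 + \frac{25}{2} \left(-23\right) \left(-7\right) = -25825 - - \frac{4025}{2} = -25825 + \frac{4025}{2} = - \frac{47625}{2}$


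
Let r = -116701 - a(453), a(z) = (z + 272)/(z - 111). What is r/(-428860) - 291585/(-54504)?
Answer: 156049291811/27757320210 ≈ 5.6219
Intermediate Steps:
a(z) = (272 + z)/(-111 + z)
r = -39912467/342 (r = -116701 - (272 + 453)/(-111 + 453) = -116701 - 725/342 = -39912467/342 ≈ -1.1670e+5)
r/(-428860) - 291585/(-54504) = -39912467/342/(-428860) - 291585/(-54504) = -39912467/342*(-1/428860) - 291585*(-1/54504) = 39912467/146670120 + 97195/18168 = 156049291811/27757320210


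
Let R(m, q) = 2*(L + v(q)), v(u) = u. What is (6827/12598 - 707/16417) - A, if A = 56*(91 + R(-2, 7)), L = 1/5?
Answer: -6103196293027/1034106830 ≈ -5901.9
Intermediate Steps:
L = ⅕ ≈ 0.20000
R(m, q) = ⅖ + 2*q (R(m, q) = 2*(⅕ + q) = ⅖ + 2*q)
A = 29512/5 (A = 56*(91 + (⅖ + 2*7)) = 56*(91 + (⅖ + 14)) = 56*(91 + 72/5) = 56*(527/5) = 29512/5 ≈ 5902.4)
(6827/12598 - 707/16417) - A = (6827/12598 - 707/16417) - 1*29512/5 = (6827*(1/12598) - 707*1/16417) - 29512/5 = (6827/12598 - 707/16417) - 29512/5 = 103172073/206821366 - 29512/5 = -6103196293027/1034106830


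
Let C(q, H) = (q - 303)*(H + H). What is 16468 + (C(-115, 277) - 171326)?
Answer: -386430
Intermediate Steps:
C(q, H) = 2*H*(-303 + q) (C(q, H) = (-303 + q)*(2*H) = 2*H*(-303 + q))
16468 + (C(-115, 277) - 171326) = 16468 + (2*277*(-303 - 115) - 171326) = 16468 + (2*277*(-418) - 171326) = 16468 + (-231572 - 171326) = 16468 - 402898 = -386430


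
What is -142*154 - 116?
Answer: -21984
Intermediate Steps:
-142*154 - 116 = -21868 - 116 = -21984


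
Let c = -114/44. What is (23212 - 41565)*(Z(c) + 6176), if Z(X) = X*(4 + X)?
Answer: -54828064201/484 ≈ -1.1328e+8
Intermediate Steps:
c = -57/22 (c = -114*1/44 = -57/22 ≈ -2.5909)
(23212 - 41565)*(Z(c) + 6176) = (23212 - 41565)*(-57*(4 - 57/22)/22 + 6176) = -18353*(-57/22*31/22 + 6176) = -18353*(-1767/484 + 6176) = -18353*2987417/484 = -54828064201/484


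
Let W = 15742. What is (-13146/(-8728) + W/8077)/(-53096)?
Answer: -121788209/1871529294688 ≈ -6.5074e-5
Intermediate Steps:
(-13146/(-8728) + W/8077)/(-53096) = (-13146/(-8728) + 15742/8077)/(-53096) = (-13146*(-1/8728) + 15742*(1/8077))*(-1/53096) = (6573/4364 + 15742/8077)*(-1/53096) = (121788209/35248028)*(-1/53096) = -121788209/1871529294688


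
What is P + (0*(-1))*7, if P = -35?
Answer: -35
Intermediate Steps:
P + (0*(-1))*7 = -35 + (0*(-1))*7 = -35 + 0*7 = -35 + 0 = -35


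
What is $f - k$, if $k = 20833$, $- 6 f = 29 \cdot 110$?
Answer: $- \frac{64094}{3} \approx -21365.0$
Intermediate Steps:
$f = - \frac{1595}{3}$ ($f = - \frac{29 \cdot 110}{6} = \left(- \frac{1}{6}\right) 3190 = - \frac{1595}{3} \approx -531.67$)
$f - k = - \frac{1595}{3} - 20833 = - \frac{64094}{3}$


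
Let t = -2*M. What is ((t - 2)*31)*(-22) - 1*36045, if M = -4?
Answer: -40137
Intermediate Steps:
t = 8 (t = -2*(-4) = 8)
((t - 2)*31)*(-22) - 1*36045 = ((8 - 2)*31)*(-22) - 1*36045 = (6*31)*(-22) - 36045 = 186*(-22) - 36045 = -4092 - 36045 = -40137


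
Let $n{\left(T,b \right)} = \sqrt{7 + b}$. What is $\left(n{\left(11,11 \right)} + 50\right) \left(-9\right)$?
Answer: $-450 - 27 \sqrt{2} \approx -488.18$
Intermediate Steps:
$\left(n{\left(11,11 \right)} + 50\right) \left(-9\right) = \left(\sqrt{7 + 11} + 50\right) \left(-9\right) = \left(\sqrt{18} + 50\right) \left(-9\right) = \left(3 \sqrt{2} + 50\right) \left(-9\right) = \left(50 + 3 \sqrt{2}\right) \left(-9\right) = -450 - 27 \sqrt{2}$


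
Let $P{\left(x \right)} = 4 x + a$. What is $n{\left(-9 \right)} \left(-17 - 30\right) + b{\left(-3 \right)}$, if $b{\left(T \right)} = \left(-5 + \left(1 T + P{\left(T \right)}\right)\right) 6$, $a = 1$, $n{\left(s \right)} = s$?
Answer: $309$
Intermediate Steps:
$P{\left(x \right)} = 1 + 4 x$ ($P{\left(x \right)} = 4 x + 1 = 1 + 4 x$)
$b{\left(T \right)} = -24 + 30 T$ ($b{\left(T \right)} = \left(-5 + \left(1 T + \left(1 + 4 T\right)\right)\right) 6 = \left(-5 + \left(T + \left(1 + 4 T\right)\right)\right) 6 = \left(-5 + \left(1 + 5 T\right)\right) 6 = \left(-4 + 5 T\right) 6 = -24 + 30 T$)
$n{\left(-9 \right)} \left(-17 - 30\right) + b{\left(-3 \right)} = - 9 \left(-17 - 30\right) + \left(-24 + 30 \left(-3\right)\right) = \left(-9\right) \left(-47\right) - 114 = 423 - 114 = 309$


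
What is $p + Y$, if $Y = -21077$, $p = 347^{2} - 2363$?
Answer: $96969$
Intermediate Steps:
$p = 118046$ ($p = 120409 - 2363 = 118046$)
$p + Y = 118046 - 21077 = 96969$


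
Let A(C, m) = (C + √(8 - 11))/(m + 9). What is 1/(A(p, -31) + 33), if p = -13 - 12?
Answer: 8261/282002 + 11*I*√3/282002 ≈ 0.029294 + 6.7562e-5*I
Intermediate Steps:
p = -25
A(C, m) = (C + I*√3)/(9 + m) (A(C, m) = (C + √(-3))/(9 + m) = (C + I*√3)/(9 + m))
1/(A(p, -31) + 33) = 1/((-25 + I*√3)/(9 - 31) + 33) = 1/((-25 + I*√3)/(-22) + 33) = 1/(-(-25 + I*√3)/22 + 33) = 1/((25/22 - I*√3/22) + 33) = 1/(751/22 - I*√3/22)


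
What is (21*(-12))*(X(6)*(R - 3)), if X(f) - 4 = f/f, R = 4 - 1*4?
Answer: 3780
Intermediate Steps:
R = 0 (R = 4 - 4 = 0)
X(f) = 5 (X(f) = 4 + f/f = 4 + 1 = 5)
(21*(-12))*(X(6)*(R - 3)) = (21*(-12))*(5*(0 - 3)) = -1260*(-3) = -252*(-15) = 3780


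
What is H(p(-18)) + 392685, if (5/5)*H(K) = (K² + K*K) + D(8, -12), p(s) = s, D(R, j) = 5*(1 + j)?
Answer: 393278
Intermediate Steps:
D(R, j) = 5 + 5*j
H(K) = -55 + 2*K² (H(K) = (K² + K*K) + (5 + 5*(-12)) = (K² + K²) + (5 - 60) = 2*K² - 55 = -55 + 2*K²)
H(p(-18)) + 392685 = (-55 + 2*(-18)²) + 392685 = (-55 + 2*324) + 392685 = (-55 + 648) + 392685 = 593 + 392685 = 393278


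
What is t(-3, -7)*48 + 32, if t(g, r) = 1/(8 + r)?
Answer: 80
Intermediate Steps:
t(-3, -7)*48 + 32 = 48/(8 - 7) + 32 = 48/1 + 32 = 1*48 + 32 = 48 + 32 = 80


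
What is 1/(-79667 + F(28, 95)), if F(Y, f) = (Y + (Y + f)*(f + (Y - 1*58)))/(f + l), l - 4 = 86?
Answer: -185/14730372 ≈ -1.2559e-5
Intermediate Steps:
l = 90 (l = 4 + 86 = 90)
F(Y, f) = (Y + (Y + f)*(-58 + Y + f))/(90 + f) (F(Y, f) = (Y + (Y + f)*(f + (Y - 1*58)))/(f + 90) = (Y + (Y + f)*(f + (Y - 58)))/(90 + f) = (Y + (Y + f)*(f + (-58 + Y)))/(90 + f) = (Y + (Y + f)*(-58 + Y + f))/(90 + f))
1/(-79667 + F(28, 95)) = 1/(-79667 + (28² + 95² - 58*95 - 57*28 + 2*28*95)/(90 + 95)) = 1/(-79667 + (784 + 9025 - 5510 - 1596 + 5320)/185) = 1/(-79667 + (1/185)*8023) = 1/(-79667 + 8023/185) = 1/(-14730372/185) = -185/14730372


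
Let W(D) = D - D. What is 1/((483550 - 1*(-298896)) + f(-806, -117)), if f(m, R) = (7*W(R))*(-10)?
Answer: 1/782446 ≈ 1.2780e-6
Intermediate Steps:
W(D) = 0
f(m, R) = 0 (f(m, R) = (7*0)*(-10) = 0*(-10) = 0)
1/((483550 - 1*(-298896)) + f(-806, -117)) = 1/((483550 - 1*(-298896)) + 0) = 1/((483550 + 298896) + 0) = 1/(782446 + 0) = 1/782446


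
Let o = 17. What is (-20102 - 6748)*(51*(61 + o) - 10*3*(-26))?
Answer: -127752300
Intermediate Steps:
(-20102 - 6748)*(51*(61 + o) - 10*3*(-26)) = (-20102 - 6748)*(51*(61 + 17) - 10*3*(-26)) = -26850*(51*78 - 30*(-26)) = -26850*(3978 + 780) = -26850*4758 = -127752300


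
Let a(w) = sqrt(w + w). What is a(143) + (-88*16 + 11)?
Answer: -1397 + sqrt(286) ≈ -1380.1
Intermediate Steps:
a(w) = sqrt(2)*sqrt(w) (a(w) = sqrt(2*w) = sqrt(2)*sqrt(w))
a(143) + (-88*16 + 11) = sqrt(2)*sqrt(143) + (-88*16 + 11) = sqrt(286) + (-1408 + 11) = sqrt(286) - 1397 = -1397 + sqrt(286)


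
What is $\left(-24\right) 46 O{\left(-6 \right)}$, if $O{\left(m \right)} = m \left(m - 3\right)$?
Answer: $-59616$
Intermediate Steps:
$O{\left(m \right)} = m \left(-3 + m\right)$
$\left(-24\right) 46 O{\left(-6 \right)} = \left(-24\right) 46 \left(- 6 \left(-3 - 6\right)\right) = - 1104 \left(\left(-6\right) \left(-9\right)\right) = \left(-1104\right) 54 = -59616$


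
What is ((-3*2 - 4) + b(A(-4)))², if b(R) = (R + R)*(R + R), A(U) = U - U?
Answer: 100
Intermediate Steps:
A(U) = 0
b(R) = 4*R² (b(R) = (2*R)*(2*R) = 4*R²)
((-3*2 - 4) + b(A(-4)))² = ((-3*2 - 4) + 4*0²)² = ((-6 - 4) + 4*0)² = (-10 + 0)² = (-10)² = 100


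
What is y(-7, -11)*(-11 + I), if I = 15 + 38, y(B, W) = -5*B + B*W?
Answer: 4704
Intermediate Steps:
I = 53
y(-7, -11)*(-11 + I) = (-7*(-5 - 11))*(-11 + 53) = -7*(-16)*42 = 112*42 = 4704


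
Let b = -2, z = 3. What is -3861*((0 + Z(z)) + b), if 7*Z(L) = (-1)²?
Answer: 50193/7 ≈ 7170.4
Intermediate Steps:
Z(L) = ⅐ (Z(L) = (⅐)*(-1)² = (⅐)*1 = ⅐)
-3861*((0 + Z(z)) + b) = -3861*((0 + ⅐) - 2) = -3861*(⅐ - 2) = -3861*(-13/7) = 50193/7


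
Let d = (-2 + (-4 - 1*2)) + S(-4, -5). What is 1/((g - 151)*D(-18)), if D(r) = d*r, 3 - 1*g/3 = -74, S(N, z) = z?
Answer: 1/18720 ≈ 5.3419e-5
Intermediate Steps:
g = 231 (g = 9 - 3*(-74) = 9 + 222 = 231)
d = -13 (d = (-2 + (-4 - 1*2)) - 5 = (-2 + (-4 - 2)) - 5 = (-2 - 6) - 5 = -8 - 5 = -13)
D(r) = -13*r
1/((g - 151)*D(-18)) = 1/((231 - 151)*(-13*(-18))) = 1/(80*234) = 1/18720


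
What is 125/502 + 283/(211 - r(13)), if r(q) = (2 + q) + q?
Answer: 164941/91866 ≈ 1.7955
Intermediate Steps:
r(q) = 2 + 2*q
125/502 + 283/(211 - r(13)) = 125/502 + 283/(211 - (2 + 2*13)) = 125*(1/502) + 283/(211 - (2 + 26)) = 125/502 + 283/(211 - 1*28) = 125/502 + 283/(211 - 28) = 125/502 + 283/183 = 164941/91866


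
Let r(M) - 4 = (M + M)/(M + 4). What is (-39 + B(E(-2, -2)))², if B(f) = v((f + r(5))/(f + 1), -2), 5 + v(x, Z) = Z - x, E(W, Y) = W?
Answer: 148996/81 ≈ 1839.5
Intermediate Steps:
r(M) = 4 + 2*M/(4 + M) (r(M) = 4 + (M + M)/(M + 4) = 4 + (2*M)/(4 + M) = 4 + 2*M/(4 + M))
v(x, Z) = -5 + Z - x (v(x, Z) = -5 + (Z - x) = -5 + Z - x)
B(f) = -7 - (46/9 + f)/(1 + f) (B(f) = -5 - 2 - (f + 2*(8 + 3*5)/(4 + 5))/(f + 1) = -5 - 2 - (f + 2*(8 + 15)/9)/(1 + f) = -5 - 2 - (f + 2*(⅑)*23)/(1 + f) = -5 - 2 - (f + 46/9)/(1 + f) = -5 - 2 - (46/9 + f)/(1 + f) = -7 - (46/9 + f)/(1 + f))
(-39 + B(E(-2, -2)))² = (-39 + (-109 - 72*(-2))/(9*(1 - 2)))² = (-39 + (⅑)*(-109 + 144)/(-1))² = (-39 + (⅑)*(-1)*35)² = (-39 - 35/9)² = (-386/9)² = 148996/81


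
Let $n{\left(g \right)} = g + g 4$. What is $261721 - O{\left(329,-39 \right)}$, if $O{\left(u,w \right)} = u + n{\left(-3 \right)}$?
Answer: $261407$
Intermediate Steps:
$n{\left(g \right)} = 5 g$ ($n{\left(g \right)} = g + 4 g = 5 g$)
$O{\left(u,w \right)} = -15 + u$ ($O{\left(u,w \right)} = u + 5 \left(-3\right) = u - 15 = -15 + u$)
$261721 - O{\left(329,-39 \right)} = 261721 - \left(-15 + 329\right) = 261721 - 314 = 261407$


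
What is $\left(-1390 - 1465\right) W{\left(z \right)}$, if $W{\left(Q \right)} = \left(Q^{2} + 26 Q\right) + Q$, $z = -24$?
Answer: $205560$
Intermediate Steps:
$W{\left(Q \right)} = Q^{2} + 27 Q$
$\left(-1390 - 1465\right) W{\left(z \right)} = \left(-1390 - 1465\right) \left(- 24 \left(27 - 24\right)\right) = - 2855 \left(\left(-24\right) 3\right) = \left(-2855\right) \left(-72\right) = 205560$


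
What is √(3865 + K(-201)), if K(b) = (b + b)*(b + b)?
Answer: √165469 ≈ 406.78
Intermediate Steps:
K(b) = 4*b² (K(b) = (2*b)*(2*b) = 4*b²)
√(3865 + K(-201)) = √(3865 + 4*(-201)²) = √(3865 + 4*40401) = √(3865 + 161604) = √165469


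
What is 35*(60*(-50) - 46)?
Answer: -106610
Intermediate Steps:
35*(60*(-50) - 46) = 35*(-3000 - 46) = 35*(-3046) = -106610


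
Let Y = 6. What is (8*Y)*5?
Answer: 240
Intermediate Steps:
(8*Y)*5 = (8*6)*5 = 48*5 = 240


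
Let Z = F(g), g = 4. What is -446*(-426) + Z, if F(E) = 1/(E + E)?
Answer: 1519969/8 ≈ 1.9000e+5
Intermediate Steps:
F(E) = 1/(2*E)
Z = 1/8 (Z = (1/2)/4 = (1/2)*(1/4) = 1/8 ≈ 0.12500)
-446*(-426) + Z = -446*(-426) + 1/8 = 189996 + 1/8 = 1519969/8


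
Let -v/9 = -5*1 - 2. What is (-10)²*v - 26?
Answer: 6274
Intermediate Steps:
v = 63 (v = -9*(-5*1 - 2) = -9*(-5 - 2) = -9*(-7) = 63)
(-10)²*v - 26 = (-10)²*63 - 26 = 100*63 - 26 = 6300 - 26 = 6274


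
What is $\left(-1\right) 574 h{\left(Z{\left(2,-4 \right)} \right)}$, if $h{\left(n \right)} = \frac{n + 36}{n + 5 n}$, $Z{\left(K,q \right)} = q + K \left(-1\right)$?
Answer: $\frac{1435}{3} \approx 478.33$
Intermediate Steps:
$Z{\left(K,q \right)} = q - K$
$h{\left(n \right)} = \frac{36 + n}{6 n}$
$\left(-1\right) 574 h{\left(Z{\left(2,-4 \right)} \right)} = \left(-1\right) 574 \frac{36 - 6}{6 \left(-4 - 2\right)} = - 574 \frac{36 - 6}{6 \left(-4 - 2\right)} = - 574 \frac{36 - 6}{6 \left(-6\right)} = - 574 \cdot \frac{1}{6} \left(- \frac{1}{6}\right) 30 = \left(-574\right) \left(- \frac{5}{6}\right) = \frac{1435}{3}$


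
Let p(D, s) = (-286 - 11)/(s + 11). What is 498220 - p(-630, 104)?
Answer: 57295597/115 ≈ 4.9822e+5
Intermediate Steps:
p(D, s) = -297/(11 + s)
498220 - p(-630, 104) = 498220 - (-297)/(11 + 104) = 498220 - (-297)/115 = 498220 - 1*(-297/115) = 498220 + 297/115 = 57295597/115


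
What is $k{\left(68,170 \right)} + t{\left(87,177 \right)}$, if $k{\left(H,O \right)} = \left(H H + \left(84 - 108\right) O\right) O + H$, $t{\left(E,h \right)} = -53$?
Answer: $92495$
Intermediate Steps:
$k{\left(H,O \right)} = H + O \left(H^{2} - 24 O\right)$ ($k{\left(H,O \right)} = \left(H^{2} - 24 O\right) O + H = O \left(H^{2} - 24 O\right) + H = H + O \left(H^{2} - 24 O\right)$)
$k{\left(68,170 \right)} + t{\left(87,177 \right)} = \left(68 - 24 \cdot 170^{2} + 170 \cdot 68^{2}\right) - 53 = \left(68 - 693600 + 170 \cdot 4624\right) - 53 = \left(68 - 693600 + 786080\right) - 53 = 92548 - 53 = 92495$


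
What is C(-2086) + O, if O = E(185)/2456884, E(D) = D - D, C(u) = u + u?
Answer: -4172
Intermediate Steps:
C(u) = 2*u
E(D) = 0
O = 0 (O = 0/2456884 = 0*(1/2456884) = 0)
C(-2086) + O = 2*(-2086) + 0 = -4172 + 0 = -4172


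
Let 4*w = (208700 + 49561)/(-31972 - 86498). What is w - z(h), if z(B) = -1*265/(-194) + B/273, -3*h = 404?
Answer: -17790297361/12548816280 ≈ -1.4177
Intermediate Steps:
h = -404/3 (h = -1/3*404 = -404/3 ≈ -134.67)
z(B) = 265/194 + B/273 (z(B) = -265*(-1/194) + B*(1/273) = 265/194 + B/273)
w = -86087/157960 (w = ((208700 + 49561)/(-31972 - 86498))/4 = (258261/(-118470))/4 = (258261*(-1/118470))/4 = (1/4)*(-86087/39490) = -86087/157960 ≈ -0.54499)
w - z(h) = -86087/157960 - (265/194 + (1/273)*(-404/3)) = -86087/157960 - (265/194 - 404/819) = -86087/157960 - 1*138659/158886 = -86087/157960 - 138659/158886 = -17790297361/12548816280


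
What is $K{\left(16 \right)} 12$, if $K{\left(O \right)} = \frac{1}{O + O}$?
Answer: $\frac{3}{8} \approx 0.375$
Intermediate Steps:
$K{\left(O \right)} = \frac{1}{2 O}$
$K{\left(16 \right)} 12 = \frac{1}{2 \cdot 16} \cdot 12 = \frac{1}{2} \cdot \frac{1}{16} \cdot 12 = \frac{1}{32} \cdot 12 = \frac{3}{8}$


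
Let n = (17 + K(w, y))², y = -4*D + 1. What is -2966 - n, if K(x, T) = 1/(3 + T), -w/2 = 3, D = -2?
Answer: -469129/144 ≈ -3257.8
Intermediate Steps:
w = -6 (w = -2*3 = -6)
y = 9 (y = -4*(-2) + 1 = 8 + 1 = 9)
n = 42025/144 (n = (17 + 1/(3 + 9))² = (17 + 1/12)² = (205/12)² = 42025/144 ≈ 291.84)
-2966 - n = -2966 - 1*42025/144 = -2966 - 42025/144 = -469129/144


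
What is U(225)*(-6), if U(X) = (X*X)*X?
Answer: -68343750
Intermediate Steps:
U(X) = X³ (U(X) = X²*X = X³)
U(225)*(-6) = 225³*(-6) = 11390625*(-6) = -68343750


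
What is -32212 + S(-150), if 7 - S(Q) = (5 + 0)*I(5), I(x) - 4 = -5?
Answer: -32200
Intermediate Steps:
I(x) = -1 (I(x) = 4 - 5 = -1)
S(Q) = 12 (S(Q) = 7 - (5 + 0)*(-1) = 7 - 5*(-1) = 7 - 1*(-5) = 7 + 5 = 12)
-32212 + S(-150) = -32212 + 12 = -32200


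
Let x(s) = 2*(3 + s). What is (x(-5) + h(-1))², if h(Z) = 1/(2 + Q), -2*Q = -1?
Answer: 324/25 ≈ 12.960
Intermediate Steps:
Q = ½ (Q = -½*(-1) = ½ ≈ 0.50000)
x(s) = 6 + 2*s
h(Z) = ⅖ (h(Z) = 1/(2 + ½) = 1/(5/2) = ⅖)
(x(-5) + h(-1))² = ((6 + 2*(-5)) + ⅖)² = ((6 - 10) + ⅖)² = (-4 + ⅖)² = (-18/5)² = 324/25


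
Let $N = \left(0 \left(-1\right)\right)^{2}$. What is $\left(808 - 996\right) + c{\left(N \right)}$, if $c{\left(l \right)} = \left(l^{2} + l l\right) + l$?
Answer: $-188$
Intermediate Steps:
$N = 0$ ($N = 0^{2} = 0$)
$c{\left(l \right)} = l + 2 l^{2}$ ($c{\left(l \right)} = \left(l^{2} + l^{2}\right) + l = 2 l^{2} + l = l + 2 l^{2}$)
$\left(808 - 996\right) + c{\left(N \right)} = \left(808 - 996\right) + 0 \left(1 + 2 \cdot 0\right) = -188 + 0 \left(1 + 0\right) = -188 + 0 \cdot 1 = -188 + 0 = -188$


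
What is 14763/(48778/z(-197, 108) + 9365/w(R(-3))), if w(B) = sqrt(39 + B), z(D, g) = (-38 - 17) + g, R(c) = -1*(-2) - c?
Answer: -1679295619848/141669454529 + 776719370910*sqrt(11)/141669454529 ≈ 6.3302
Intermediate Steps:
R(c) = 2 - c
z(D, g) = -55 + g
14763/(48778/z(-197, 108) + 9365/w(R(-3))) = 14763/(48778/(-55 + 108) + 9365/(sqrt(39 + (2 - 1*(-3))))) = 14763/(48778/53 + 9365/(sqrt(39 + (2 + 3)))) = 14763/(48778*(1/53) + 9365/(sqrt(39 + 5))) = 14763/(48778/53 + 9365/(sqrt(44))) = 14763/(48778/53 + 9365/((2*sqrt(11)))) = 14763/(48778/53 + 9365*(sqrt(11)/22)) = 14763/(48778/53 + 9365*sqrt(11)/22)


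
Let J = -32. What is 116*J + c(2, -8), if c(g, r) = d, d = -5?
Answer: -3717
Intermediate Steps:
c(g, r) = -5
116*J + c(2, -8) = 116*(-32) - 5 = -3712 - 5 = -3717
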